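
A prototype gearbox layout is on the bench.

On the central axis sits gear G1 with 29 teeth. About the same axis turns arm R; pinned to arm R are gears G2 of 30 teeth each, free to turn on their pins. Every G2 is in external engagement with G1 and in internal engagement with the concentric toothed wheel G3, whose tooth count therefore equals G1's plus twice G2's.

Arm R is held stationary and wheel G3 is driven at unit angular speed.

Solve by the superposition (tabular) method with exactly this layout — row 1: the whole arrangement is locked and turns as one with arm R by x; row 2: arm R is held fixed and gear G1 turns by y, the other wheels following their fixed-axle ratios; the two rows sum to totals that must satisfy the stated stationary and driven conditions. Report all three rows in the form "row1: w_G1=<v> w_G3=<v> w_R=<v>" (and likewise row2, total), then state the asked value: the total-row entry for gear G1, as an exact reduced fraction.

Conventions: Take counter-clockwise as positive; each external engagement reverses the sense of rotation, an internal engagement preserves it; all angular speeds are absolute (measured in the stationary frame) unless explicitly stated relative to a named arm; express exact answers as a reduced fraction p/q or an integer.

topology: planetary set — G1 29T / G2 30T / G3 89T, arm = carrier (Willis)
superposition row 1 [locked train]: every member turns x
row 2 — arm fixed, fixed-axis ratios: sun y, ring −(29/89)·y, arm 0
boundary: total ω_arm = x = 0 and total ω_ring = x − (29/89)·y = 1  ⇒  y = -89/29, x = 0
row 2 ring = −(29/89)·(-89/29) = 1
totals (row 1 + row 2): sun 0 + (-89/29) = -89/29, ring 0 + 1 = 1, arm 0 + 0 = 0
asked cell (total, sun) = -89/29

row1: w_G1=0 w_G3=0 w_R=0
row2: w_G1=-89/29 w_G3=1 w_R=0
total: w_G1=-89/29 w_G3=1 w_R=0
asked value: -89/29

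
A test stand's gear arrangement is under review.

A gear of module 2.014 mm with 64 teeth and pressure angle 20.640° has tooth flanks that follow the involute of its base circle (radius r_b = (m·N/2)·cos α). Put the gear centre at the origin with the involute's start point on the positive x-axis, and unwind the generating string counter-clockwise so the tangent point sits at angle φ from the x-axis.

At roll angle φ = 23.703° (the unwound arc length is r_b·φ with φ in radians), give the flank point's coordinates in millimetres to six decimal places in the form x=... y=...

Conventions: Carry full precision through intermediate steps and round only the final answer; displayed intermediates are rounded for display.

x=65.253550 y=1.399164

single-mesh involute tooth geometry (64T wheel at module 2.014)
pitch radius r_p = m·N/2 = 2.014·64/2 = 64.448000
base radius r_b = r_p·cos α = 64.448000·cos 20.640° = 60.311320
roll angle φ = 23.703° = 0.41369539 rad
x = r_b·(cos φ + φ·sin φ) = 65.253550
y = r_b·(sin φ − φ·cos φ) = 1.399164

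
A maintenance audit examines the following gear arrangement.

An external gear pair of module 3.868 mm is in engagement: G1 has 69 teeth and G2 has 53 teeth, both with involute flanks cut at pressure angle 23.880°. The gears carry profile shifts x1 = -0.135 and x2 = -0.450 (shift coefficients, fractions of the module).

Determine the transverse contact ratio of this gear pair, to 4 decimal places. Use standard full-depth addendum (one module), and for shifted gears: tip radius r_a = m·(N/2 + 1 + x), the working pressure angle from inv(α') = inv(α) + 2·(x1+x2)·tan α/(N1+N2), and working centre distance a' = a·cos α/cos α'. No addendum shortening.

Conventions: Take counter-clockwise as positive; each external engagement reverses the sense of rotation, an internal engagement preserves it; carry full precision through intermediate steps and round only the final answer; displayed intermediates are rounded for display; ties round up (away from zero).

1.6833

topology: single-mesh involute geometry — m = 3.868, 69T/53T pair
base radii: r_b1 = 122.022398, r_b2 = 93.727349
tip radii: r_a1 = 136.791820, r_a2 = 104.629400
inv(α') = inv(23.880°) + 2·(-0.135-0.450)·tan α/(69+53) = 0.02169106  ⇒  α' = 22.55880°
a' = a·cos α / cos α' = 235.9480·cos 23.880°/cos 22.55880° = 233.625272
action lengths: √(r_a1²−r_b1²) = 61.826664, √(r_a2²−r_b2²) = 46.502638
base pitch p_b = π·m·cos α = 11.111440
CR = (61.826664 + 46.502638 − 233.625272·sin 22.55880°)/11.111440 = 1.683250
contact ratio ≈ 1.6833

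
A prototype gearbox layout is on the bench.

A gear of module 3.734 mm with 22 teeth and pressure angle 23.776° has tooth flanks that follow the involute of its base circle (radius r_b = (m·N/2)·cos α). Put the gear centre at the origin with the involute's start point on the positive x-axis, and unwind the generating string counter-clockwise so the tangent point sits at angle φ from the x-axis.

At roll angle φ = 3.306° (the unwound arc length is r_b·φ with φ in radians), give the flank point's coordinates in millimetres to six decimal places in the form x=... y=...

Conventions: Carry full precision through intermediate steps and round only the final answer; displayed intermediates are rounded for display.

x=37.650513 y=0.002406

class = single-mesh tooth geometry [base-circle involute, m = 3.734, 22T]
pitch radius r_p = m·N/2 = 3.734·22/2 = 41.074000
base radius r_b = r_p·cos α = 41.074000·cos 23.776° = 37.587993
roll angle φ = 3.306° = 0.05770059 rad
x = r_b·(cos φ + φ·sin φ) = 37.650513
y = r_b·(sin φ − φ·cos φ) = 0.002406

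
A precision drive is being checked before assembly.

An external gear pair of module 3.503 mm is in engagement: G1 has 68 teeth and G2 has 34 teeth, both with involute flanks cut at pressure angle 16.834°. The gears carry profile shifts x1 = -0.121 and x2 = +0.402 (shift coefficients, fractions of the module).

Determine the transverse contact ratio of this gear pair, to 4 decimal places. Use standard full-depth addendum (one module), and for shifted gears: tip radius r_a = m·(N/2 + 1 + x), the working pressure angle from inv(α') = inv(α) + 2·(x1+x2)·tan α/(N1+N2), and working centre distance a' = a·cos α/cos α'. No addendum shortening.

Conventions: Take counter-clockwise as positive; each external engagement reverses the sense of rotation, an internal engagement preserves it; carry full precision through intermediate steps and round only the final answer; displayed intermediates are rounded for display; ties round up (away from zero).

topology: single-mesh involute geometry — m = 3.503, 68T/34T pair
base radii: r_b1 = 113.998219, r_b2 = 56.999109
tip radii: r_a1 = 122.181137, r_a2 = 64.462206
inv(α') = inv(16.834°) + 2·(-0.121+0.402)·tan α/(68+34) = 0.01042377  ⇒  α' = 17.81527°
a' = a·cos α / cos α' = 178.6530·cos 16.834°/cos 17.81527° = 179.610010
action lengths: √(r_a1²−r_b1²) = 43.961760, √(r_a2²−r_b2²) = 30.107765
base pitch p_b = π·m·cos α = 10.533411
CR = (43.961760 + 30.107765 − 179.610010·sin 17.81527°)/10.533411 = 1.814987
contact ratio ≈ 1.8150

1.8150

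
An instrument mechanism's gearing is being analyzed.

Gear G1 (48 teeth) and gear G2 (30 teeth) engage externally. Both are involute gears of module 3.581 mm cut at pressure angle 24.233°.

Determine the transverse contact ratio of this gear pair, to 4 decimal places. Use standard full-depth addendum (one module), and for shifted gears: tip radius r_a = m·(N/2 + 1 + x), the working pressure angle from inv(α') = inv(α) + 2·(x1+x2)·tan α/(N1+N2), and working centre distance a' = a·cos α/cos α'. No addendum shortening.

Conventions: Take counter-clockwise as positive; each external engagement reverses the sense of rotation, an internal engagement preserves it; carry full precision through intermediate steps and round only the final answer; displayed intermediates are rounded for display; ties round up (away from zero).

recognized (one external pair, fixed centres): single-mesh tooth geometry, m = 3.581, N1 = 48, N2 = 30
base radii: r_b1 = 78.370947, r_b2 = 48.981842
tip radii: r_a1 = 89.525000, r_a2 = 57.296000
no profile shift: α' = α, a' = a
action lengths: √(r_a1²−r_b1²) = 43.274938, √(r_a2²−r_b2²) = 29.725591
base pitch p_b = π·m·cos α = 10.258733
CR = (43.274938 + 29.725591 − 139.659000·sin 24.23300°)/10.258733 = 1.528233
contact ratio ≈ 1.5282

1.5282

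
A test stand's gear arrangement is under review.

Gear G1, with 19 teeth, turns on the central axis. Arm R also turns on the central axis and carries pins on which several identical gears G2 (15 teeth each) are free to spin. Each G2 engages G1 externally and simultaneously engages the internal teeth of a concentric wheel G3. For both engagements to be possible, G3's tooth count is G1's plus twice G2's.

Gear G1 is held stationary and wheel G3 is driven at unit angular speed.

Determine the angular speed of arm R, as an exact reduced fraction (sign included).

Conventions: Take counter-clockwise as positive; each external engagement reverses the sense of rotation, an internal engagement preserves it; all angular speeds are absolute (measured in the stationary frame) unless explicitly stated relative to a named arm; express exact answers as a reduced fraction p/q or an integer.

49/68

recognized (axles ride arm R): planetary set, 19/15/49 teeth
ring teeth: 19 + 2·15 = 49
19(ω_sun−ω_arm) = −49(ω_ring−ω_arm),  ω_sun = 0, ω_ring = 1
19(0−ω_arm) = −49(1−ω_arm)  ⇒  68·ω_arm = 49  ⇒  ω_arm = 49/68
exact speed ratio = 49/68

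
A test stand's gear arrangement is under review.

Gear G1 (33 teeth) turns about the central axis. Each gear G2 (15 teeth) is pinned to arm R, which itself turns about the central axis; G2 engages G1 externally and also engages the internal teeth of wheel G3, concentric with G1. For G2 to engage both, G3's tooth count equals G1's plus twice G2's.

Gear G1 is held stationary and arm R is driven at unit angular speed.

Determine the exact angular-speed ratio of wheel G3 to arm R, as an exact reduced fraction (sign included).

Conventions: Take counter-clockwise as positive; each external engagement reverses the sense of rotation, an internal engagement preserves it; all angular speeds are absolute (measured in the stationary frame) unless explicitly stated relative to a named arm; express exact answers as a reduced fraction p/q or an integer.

32/21

recognized (axles ride arm R): planetary set, 33/15/63 teeth
ring teeth: 33 + 2·15 = 63
33(ω_sun−ω_arm) = −63(ω_ring−ω_arm),  ω_sun = 0, ω_arm = 1
ω_ring = 1 − (33/63)(0−1) = 32/21
ω_out/ω_in = 32/21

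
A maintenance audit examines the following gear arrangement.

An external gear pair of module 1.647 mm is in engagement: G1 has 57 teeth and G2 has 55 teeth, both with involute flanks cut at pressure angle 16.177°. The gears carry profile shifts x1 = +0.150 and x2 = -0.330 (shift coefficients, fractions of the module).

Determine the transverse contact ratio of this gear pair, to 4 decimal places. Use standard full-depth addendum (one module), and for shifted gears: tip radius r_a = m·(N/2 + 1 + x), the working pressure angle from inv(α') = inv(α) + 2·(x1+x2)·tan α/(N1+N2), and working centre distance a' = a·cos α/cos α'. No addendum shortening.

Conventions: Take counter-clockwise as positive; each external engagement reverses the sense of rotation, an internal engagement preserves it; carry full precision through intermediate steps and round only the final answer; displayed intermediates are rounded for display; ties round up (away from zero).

recognized (one external pair, fixed centres): single-mesh tooth geometry, m = 1.647, N1 = 57, N2 = 55
base radii: r_b1 = 45.080959, r_b2 = 43.499171
tip radii: r_a1 = 48.833550, r_a2 = 46.395990
inv(α') = inv(16.177°) + 2·(+0.150-0.330)·tan α/(57+55) = 0.00681725  ⇒  α' = 15.51395°
a' = a·cos α / cos α' = 92.2320·cos 16.177°/cos 15.51395° = 91.929548
action lengths: √(r_a1²−r_b1²) = 18.772926, √(r_a2²−r_b2²) = 16.137225
base pitch p_b = π·m·cos α = 4.969334
CR = (18.772926 + 16.137225 − 91.929548·sin 15.51395°)/4.969334 = 2.077036
contact ratio ≈ 2.0770

2.0770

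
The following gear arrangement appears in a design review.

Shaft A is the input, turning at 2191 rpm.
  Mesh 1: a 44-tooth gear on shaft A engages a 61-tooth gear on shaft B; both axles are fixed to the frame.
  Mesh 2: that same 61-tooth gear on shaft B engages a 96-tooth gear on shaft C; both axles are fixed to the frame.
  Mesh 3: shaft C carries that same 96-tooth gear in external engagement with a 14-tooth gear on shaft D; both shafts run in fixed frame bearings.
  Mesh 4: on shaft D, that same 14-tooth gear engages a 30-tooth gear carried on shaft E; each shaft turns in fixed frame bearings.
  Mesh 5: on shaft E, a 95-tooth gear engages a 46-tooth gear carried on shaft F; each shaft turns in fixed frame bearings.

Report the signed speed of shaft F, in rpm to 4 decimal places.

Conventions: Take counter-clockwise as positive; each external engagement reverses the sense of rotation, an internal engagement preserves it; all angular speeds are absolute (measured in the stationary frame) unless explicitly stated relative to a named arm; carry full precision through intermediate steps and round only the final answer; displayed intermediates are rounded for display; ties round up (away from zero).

recognized (6 fixed axles, 5 meshes): fixed-axis compound train
mesh 1 [44T→61T]: ω = 2191.0000×44/61 = 1580.3934 rpm, sense flips to −
mesh 2 [61T→96T]: ω = 1580.3934×61/96 = 1004.2083 rpm, sense flips to +
mesh 3 [96T→14T]: ω = 1004.2083×96/14 = 6886.0000 rpm, sense flips to −
mesh 4 [14T→30T]: ω = 6886.0000×14/30 = 3213.4667 rpm, sense flips to +
mesh 5 [95T→46T]: ω = 3213.4667×95/46 = 6636.5072 rpm, sense flips to −
signed output speed = -6636.5072 rpm

-6636.5072 rpm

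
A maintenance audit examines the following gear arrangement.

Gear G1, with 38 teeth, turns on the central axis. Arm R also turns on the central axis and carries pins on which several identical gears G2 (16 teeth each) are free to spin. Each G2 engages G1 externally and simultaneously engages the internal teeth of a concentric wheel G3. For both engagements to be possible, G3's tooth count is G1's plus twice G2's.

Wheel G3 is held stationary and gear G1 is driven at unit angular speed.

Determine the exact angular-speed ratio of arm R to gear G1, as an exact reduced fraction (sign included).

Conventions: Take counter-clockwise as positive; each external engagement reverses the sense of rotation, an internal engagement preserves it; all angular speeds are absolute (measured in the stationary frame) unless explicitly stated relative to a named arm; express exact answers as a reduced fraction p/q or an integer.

19/54

class = planetary set [G3 = 38+2·16 = 70; Willis about the carrier]
ring teeth: 38 + 2·16 = 70
38(ω_sun−ω_arm) = −70(ω_ring−ω_arm),  ω_ring = 0, ω_sun = 1
38(1−ω_arm) = −70(0−ω_arm)  ⇒  108·ω_arm = 38  ⇒  ω_arm = 19/54
ω_out/ω_in = 19/54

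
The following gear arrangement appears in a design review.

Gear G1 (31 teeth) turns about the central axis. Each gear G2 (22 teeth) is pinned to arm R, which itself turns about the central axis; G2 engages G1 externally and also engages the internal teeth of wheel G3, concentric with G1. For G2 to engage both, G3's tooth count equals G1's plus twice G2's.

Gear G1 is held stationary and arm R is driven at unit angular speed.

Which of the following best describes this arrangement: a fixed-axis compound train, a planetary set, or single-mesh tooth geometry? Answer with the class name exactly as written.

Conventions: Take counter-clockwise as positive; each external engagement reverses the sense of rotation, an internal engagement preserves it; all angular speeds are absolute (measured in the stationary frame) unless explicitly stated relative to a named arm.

recognized (axles ride arm R): planetary set, 31/22/75 teeth
classification: planetary set

planetary set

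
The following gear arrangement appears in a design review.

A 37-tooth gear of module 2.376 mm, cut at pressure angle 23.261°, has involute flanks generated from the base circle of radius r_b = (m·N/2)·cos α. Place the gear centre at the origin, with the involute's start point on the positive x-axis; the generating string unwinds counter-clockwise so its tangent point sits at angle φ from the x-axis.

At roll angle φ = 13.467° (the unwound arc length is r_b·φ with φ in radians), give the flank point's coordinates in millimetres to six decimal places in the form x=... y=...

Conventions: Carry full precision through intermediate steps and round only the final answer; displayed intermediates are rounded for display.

x=41.483185 y=0.173829

single-mesh involute tooth geometry (37T wheel at module 2.376)
pitch radius r_p = m·N/2 = 2.376·37/2 = 43.956000
base radius r_b = r_p·cos α = 43.956000·cos 23.261° = 40.383054
roll angle φ = 13.467° = 0.23504349 rad
x = r_b·(cos φ + φ·sin φ) = 41.483185
y = r_b·(sin φ − φ·cos φ) = 0.173829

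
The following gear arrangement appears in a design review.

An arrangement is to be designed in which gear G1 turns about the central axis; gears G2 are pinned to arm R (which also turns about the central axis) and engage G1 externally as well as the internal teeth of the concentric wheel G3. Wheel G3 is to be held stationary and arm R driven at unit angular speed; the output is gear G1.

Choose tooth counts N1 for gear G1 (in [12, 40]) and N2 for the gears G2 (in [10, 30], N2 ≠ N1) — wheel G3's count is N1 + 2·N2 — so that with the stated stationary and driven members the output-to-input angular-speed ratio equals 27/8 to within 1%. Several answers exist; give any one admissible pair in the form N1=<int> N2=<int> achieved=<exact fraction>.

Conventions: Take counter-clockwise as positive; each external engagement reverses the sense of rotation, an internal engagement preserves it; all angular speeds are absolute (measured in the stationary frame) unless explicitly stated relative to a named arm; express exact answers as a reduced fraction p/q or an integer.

N1=16 N2=11 achieved=27/8

planetary set to be sized for 27/8 (Willis relation)
Willis with ω_ring = 0: ω_sun/ω_arm = (N1+N3)/N1; set equal to 27/8  ⇒  N3/N1 = 27/8 − 1 = 19/8
N3 = N1 + 2·N2  ⇒  N2/N1 = (N3/N1 − 1)/2 = (19/8 − 1)/2 = 11/16
smallest multiple with N1 ≥ 12 and N2 ≥ 10: k = 1  ⇒  N1 = 1·16 = 16, N2 = 1·11 = 11 (N1 ≤ 40, N2 ≤ 30, N2 ≠ N1 ✓), N3 = 16 + 2·11 = 38
check: (N1+N3)/N1 with N1 = 16, N3 = 38 gives 27/8; |achieved − target| = 0 ≤ 27/800 ✓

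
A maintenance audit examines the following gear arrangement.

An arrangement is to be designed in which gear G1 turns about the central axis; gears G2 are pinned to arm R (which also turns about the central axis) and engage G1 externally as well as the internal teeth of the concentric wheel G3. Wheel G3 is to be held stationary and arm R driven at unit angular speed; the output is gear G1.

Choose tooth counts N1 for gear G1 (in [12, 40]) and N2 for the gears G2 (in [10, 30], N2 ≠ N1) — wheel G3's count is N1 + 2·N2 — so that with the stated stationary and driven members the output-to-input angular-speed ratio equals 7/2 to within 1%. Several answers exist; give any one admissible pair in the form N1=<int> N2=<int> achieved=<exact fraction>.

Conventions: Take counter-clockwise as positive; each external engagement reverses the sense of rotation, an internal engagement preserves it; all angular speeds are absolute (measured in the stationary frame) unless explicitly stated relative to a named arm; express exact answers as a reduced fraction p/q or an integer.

planetary set to be sized for 7/2 (Willis relation)
Willis with ω_ring = 0: ω_sun/ω_arm = (N1+N3)/N1; set equal to 7/2  ⇒  N3/N1 = 7/2 − 1 = 5/2
N3 = N1 + 2·N2  ⇒  N2/N1 = (N3/N1 − 1)/2 = (5/2 − 1)/2 = 3/4
smallest multiple with N1 ≥ 12 and N2 ≥ 10: k = 4  ⇒  N1 = 4·4 = 16, N2 = 4·3 = 12 (N1 ≤ 40, N2 ≤ 30, N2 ≠ N1 ✓), N3 = 16 + 2·12 = 40
check: (N1+N3)/N1 with N1 = 16, N3 = 40 gives 7/2; |achieved − target| = 0 ≤ 7/200 ✓

N1=16 N2=12 achieved=7/2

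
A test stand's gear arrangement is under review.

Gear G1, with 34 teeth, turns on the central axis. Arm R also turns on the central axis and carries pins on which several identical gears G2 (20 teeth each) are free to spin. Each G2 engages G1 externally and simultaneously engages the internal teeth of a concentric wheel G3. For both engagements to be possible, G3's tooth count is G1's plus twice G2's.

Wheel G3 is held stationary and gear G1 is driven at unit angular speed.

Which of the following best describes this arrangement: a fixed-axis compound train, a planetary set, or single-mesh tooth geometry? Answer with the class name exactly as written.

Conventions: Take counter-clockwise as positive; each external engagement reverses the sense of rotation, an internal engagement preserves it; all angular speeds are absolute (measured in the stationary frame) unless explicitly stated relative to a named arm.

recognized (axles ride arm R): planetary set, 34/20/74 teeth
classification: planetary set

planetary set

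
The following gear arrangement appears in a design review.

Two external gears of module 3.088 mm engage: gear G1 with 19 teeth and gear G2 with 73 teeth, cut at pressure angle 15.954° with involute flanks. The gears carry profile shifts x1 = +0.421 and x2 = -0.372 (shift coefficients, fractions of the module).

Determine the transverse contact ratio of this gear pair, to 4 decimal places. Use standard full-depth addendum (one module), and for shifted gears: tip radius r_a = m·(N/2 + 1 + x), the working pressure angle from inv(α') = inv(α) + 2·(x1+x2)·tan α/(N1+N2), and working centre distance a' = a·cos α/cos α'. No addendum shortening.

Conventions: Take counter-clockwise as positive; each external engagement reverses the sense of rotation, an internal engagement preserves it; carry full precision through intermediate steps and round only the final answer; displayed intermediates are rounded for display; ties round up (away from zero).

recognized (one external pair, fixed centres): single-mesh tooth geometry, m = 3.088, N1 = 19, N2 = 73
base radii: r_b1 = 28.206056, r_b2 = 108.370636
tip radii: r_a1 = 33.724048, r_a2 = 114.651264
inv(α') = inv(15.954°) + 2·(+0.421-0.372)·tan α/(19+73) = 0.00773141  ⇒  α' = 16.16455°
a' = a·cos α / cos α' = 142.0480·cos 15.954°/cos 16.16455° = 142.198344
action lengths: √(r_a1²−r_b1²) = 18.485936, √(r_a2²−r_b2²) = 37.426162
base pitch p_b = π·m·cos α = 9.327572
CR = (18.485936 + 37.426162 − 142.198344·sin 16.16455°)/9.327572 = 1.750136
contact ratio ≈ 1.7501

1.7501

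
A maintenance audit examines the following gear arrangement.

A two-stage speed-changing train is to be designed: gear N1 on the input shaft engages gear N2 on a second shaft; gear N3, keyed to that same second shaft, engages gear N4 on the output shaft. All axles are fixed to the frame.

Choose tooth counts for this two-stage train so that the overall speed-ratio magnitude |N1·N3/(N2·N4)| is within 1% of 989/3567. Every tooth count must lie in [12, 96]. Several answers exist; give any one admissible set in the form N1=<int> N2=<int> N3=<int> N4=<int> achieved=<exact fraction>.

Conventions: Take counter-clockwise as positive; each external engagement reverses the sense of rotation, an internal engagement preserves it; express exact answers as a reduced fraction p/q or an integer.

N1=23 N2=41 N3=43 N4=87 achieved=989/3567

topology: fixed-axis compound train — 2 stages, target 989/3567
target = 989/3567 in lowest terms: an exact hit needs N1·N3 = k·989 and N2·N4 = k·3567 for one integer k, every count in [12, 96]; additionally prefer no 1:1 stage (N1 ≠ N2, N3 ≠ N4)
k = 1: N1·N3 = 989 = 23·43, N2·N4 = 3567 = 41·87
achieved = 23·43/(41·87) = 989/3567; |achieved − target| = 0 ≤ 989/356700 ✓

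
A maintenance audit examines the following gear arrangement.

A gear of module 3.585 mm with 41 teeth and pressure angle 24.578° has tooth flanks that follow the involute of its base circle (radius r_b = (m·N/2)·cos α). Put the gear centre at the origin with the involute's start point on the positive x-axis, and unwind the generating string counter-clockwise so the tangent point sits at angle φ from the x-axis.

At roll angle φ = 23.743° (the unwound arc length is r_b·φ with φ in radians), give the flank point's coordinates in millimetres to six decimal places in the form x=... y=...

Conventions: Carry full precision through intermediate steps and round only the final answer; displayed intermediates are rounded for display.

single-mesh involute tooth geometry (41T wheel at module 3.585)
pitch radius r_p = m·N/2 = 3.585·41/2 = 73.492500
base radius r_b = r_p·cos α = 73.492500·cos 24.578° = 66.833777
roll angle φ = 23.743° = 0.41439352 rad
x = r_b·(cos φ + φ·sin φ) = 72.328179
y = r_b·(sin φ − φ·cos φ) = 1.558251

x=72.328179 y=1.558251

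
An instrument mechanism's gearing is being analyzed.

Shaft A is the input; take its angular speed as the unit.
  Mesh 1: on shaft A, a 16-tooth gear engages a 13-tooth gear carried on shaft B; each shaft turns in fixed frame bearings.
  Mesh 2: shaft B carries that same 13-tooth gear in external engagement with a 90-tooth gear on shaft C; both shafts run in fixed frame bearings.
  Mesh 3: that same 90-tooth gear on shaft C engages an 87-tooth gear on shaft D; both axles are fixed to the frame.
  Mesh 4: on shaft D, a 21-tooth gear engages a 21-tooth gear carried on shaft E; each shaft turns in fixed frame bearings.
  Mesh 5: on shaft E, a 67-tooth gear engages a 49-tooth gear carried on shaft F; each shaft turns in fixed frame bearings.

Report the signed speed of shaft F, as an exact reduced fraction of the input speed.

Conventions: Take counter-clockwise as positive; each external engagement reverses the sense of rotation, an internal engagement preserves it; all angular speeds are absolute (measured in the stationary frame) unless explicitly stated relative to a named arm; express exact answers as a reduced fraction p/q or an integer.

5-mesh fixed-axis compound train (all bearings frame-fixed)
mesh 1 [16T→13T]: |ω|/ω_in = 1×16/13 = 16/13, sense flips to −
mesh 2 [13T→90T]: |ω|/ω_in = (16/13)×13/90 = 8/45, sense flips to +
mesh 3 [90T→87T]: |ω|/ω_in = (8/45)×90/87 = 16/87, sense flips to −
mesh 4 [21T→21T]: |ω|/ω_in = (16/87)×21/21 = 16/87, sense flips to +
mesh 5 [67T→49T]: |ω|/ω_in = (16/87)×67/49 = 1072/4263, sense flips to −
signed output speed (× input speed) = -1072/4263

-1072/4263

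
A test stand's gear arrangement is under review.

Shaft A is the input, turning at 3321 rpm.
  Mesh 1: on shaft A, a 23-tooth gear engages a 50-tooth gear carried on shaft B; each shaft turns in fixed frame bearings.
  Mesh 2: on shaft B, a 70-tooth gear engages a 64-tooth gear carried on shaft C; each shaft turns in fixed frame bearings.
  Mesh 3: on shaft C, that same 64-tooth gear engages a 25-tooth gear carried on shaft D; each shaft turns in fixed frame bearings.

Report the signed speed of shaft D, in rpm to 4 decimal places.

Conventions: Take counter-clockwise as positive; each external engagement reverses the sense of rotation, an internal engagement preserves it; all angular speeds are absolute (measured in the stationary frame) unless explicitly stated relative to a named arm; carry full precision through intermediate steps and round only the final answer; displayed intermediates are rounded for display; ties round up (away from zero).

class = fixed-axis compound train [3 meshes; 3 ratios multiply, 3 sense flips]
mesh 1 [23T→50T]: ω = 3321.0000×23/50 = 1527.6600 rpm, sense flips to −
mesh 2 [70T→64T]: ω = 1527.6600×70/64 = 1670.8781 rpm, sense flips to +
mesh 3 [64T→25T]: ω = 1670.8781×64/25 = 4277.4480 rpm, sense flips to −
signed output speed = -4277.4480 rpm

-4277.4480 rpm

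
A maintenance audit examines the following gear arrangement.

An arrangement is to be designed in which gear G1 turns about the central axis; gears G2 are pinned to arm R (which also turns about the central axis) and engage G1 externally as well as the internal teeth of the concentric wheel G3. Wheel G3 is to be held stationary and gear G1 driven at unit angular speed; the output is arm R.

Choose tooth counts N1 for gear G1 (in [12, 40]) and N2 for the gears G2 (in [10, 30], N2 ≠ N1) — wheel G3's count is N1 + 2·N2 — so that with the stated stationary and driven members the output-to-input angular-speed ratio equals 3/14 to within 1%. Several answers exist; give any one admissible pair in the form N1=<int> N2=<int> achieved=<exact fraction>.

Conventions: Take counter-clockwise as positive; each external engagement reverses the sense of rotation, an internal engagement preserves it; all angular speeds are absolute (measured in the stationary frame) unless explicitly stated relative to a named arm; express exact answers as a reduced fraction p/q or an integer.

planetary set to be sized for 3/14 (Willis relation)
Willis with ω_ring = 0: ω_arm/ω_sun = N1/(N1+N3); set equal to 3/14  ⇒  N3/N1 = 1/(3/14) − 1 = 11/3
N3 = N1 + 2·N2  ⇒  N2/N1 = (N3/N1 − 1)/2 = (11/3 − 1)/2 = 4/3
smallest multiple with N1 ≥ 12 and N2 ≥ 10: k = 4  ⇒  N1 = 4·3 = 12, N2 = 4·4 = 16 (N1 ≤ 40, N2 ≤ 30, N2 ≠ N1 ✓), N3 = 12 + 2·16 = 44
check: N1/(N1+N3) with N1 = 12, N3 = 44 gives 3/14; |achieved − target| = 0 ≤ 3/1400 ✓

N1=12 N2=16 achieved=3/14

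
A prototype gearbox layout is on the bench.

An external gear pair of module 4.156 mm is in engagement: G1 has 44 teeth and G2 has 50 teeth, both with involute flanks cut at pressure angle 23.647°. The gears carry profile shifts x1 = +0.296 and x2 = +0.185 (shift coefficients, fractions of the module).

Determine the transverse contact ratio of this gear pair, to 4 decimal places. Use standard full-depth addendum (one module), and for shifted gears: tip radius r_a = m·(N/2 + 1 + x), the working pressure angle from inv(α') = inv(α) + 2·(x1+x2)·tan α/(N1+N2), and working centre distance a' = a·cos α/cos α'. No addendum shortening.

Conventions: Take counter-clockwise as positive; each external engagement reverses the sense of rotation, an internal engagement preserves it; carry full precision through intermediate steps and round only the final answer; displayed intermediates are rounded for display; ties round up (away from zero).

1.5256

class = single-mesh tooth geometry [involute pair 44T × 50T, m = 4.156]
base radii: r_b1 = 83.754822, r_b2 = 95.175934
tip radii: r_a1 = 96.818176, r_a2 = 108.824860
inv(α') = inv(23.647°) + 2·(+0.296+0.185)·tan α/(44+50) = 0.02962962  ⇒  α' = 24.90852°
a' = a·cos α / cos α' = 195.3320·cos 23.647°/cos 24.90852° = 197.281620
action lengths: √(r_a1²−r_b1²) = 48.568395, √(r_a2²−r_b2²) = 52.767336
base pitch p_b = π·m·cos α = 11.960161
CR = (48.568395 + 52.767336 − 197.281620·sin 24.90852°)/11.960161 = 1.525606
contact ratio ≈ 1.5256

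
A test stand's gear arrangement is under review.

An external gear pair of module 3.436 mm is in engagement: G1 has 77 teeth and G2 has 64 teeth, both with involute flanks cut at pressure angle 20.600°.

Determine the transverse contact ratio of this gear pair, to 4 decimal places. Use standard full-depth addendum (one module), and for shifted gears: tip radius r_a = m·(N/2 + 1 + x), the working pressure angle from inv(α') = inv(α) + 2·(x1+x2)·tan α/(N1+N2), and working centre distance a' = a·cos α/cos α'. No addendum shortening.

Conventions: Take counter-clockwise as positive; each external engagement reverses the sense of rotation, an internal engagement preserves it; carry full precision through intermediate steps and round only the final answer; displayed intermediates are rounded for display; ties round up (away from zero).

single-mesh involute tooth geometry (77T engaging 64T at module 3.436)
base radii: r_b1 = 123.827572, r_b2 = 102.921618
tip radii: r_a1 = 135.722000, r_a2 = 113.388000
no profile shift: α' = α, a' = a
action lengths: √(r_a1²−r_b1²) = 55.562521, √(r_a2²−r_b2²) = 47.581289
base pitch p_b = π·m·cos α = 10.104306
CR = (55.562521 + 47.581289 − 242.238000·sin 20.60000°)/10.104306 = 1.772946
contact ratio ≈ 1.7729

1.7729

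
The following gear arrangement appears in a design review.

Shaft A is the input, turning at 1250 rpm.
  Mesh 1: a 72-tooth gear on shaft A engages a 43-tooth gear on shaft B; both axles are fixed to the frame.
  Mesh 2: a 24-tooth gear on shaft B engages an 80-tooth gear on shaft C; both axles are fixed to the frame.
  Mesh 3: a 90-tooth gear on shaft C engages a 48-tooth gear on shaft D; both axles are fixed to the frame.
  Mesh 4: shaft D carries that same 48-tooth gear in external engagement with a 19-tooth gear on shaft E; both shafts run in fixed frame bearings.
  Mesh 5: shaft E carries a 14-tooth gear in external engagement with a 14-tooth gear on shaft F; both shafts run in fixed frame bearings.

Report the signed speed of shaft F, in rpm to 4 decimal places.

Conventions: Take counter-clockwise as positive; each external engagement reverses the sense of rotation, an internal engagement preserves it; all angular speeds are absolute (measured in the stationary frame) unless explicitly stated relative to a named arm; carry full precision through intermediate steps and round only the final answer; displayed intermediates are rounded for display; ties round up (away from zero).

5-mesh fixed-axis compound train (all bearings frame-fixed)
mesh 1 [72T→43T]: ω = 1250.0000×72/43 = 2093.0233 rpm, sense flips to −
mesh 2 [24T→80T]: ω = 2093.0233×24/80 = 627.9070 rpm, sense flips to +
mesh 3 [90T→48T]: ω = 627.9070×90/48 = 1177.3256 rpm, sense flips to −
mesh 4 [48T→19T]: ω = 1177.3256×48/19 = 2974.2962 rpm, sense flips to +
mesh 5 [14T→14T]: ω = 2974.2962×14/14 = 2974.2962 rpm, sense flips to −
signed output speed = -2974.2962 rpm

-2974.2962 rpm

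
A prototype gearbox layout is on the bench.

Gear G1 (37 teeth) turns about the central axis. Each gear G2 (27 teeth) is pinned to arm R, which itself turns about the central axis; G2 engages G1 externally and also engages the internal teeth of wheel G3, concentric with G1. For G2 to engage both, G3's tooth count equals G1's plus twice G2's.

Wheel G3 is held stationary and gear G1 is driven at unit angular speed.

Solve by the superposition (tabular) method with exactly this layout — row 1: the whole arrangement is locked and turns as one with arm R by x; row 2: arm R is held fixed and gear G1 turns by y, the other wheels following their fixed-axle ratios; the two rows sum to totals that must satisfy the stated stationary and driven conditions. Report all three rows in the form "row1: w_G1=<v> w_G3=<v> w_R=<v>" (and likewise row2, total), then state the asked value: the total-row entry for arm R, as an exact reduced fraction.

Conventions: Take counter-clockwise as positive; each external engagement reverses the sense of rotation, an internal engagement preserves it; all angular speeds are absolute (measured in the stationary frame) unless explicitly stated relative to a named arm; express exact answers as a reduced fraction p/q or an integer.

recognized (axles ride arm R): planetary set, 37/27/91 teeth
row 1: whole set turns with the arm by x
row 2 (arm held, sun turns y): ω_ring = −(37/91)·y, ω_arm = 0
boundary: total ω_ring = x − (37/91)·y = 0 and total ω_sun = x + y = 1  ⇒  y = 91/128, x = 37/128
row 2 ring = −(37/91)·91/128 = -37/128
totals (row 1 + row 2): sun 37/128 + 91/128 = 1, ring 37/128 + (-37/128) = 0, arm 37/128 + 0 = 37/128
asked cell (total, arm) = 37/128

row1: w_G1=37/128 w_G3=37/128 w_R=37/128
row2: w_G1=91/128 w_G3=-37/128 w_R=0
total: w_G1=1 w_G3=0 w_R=37/128
asked value: 37/128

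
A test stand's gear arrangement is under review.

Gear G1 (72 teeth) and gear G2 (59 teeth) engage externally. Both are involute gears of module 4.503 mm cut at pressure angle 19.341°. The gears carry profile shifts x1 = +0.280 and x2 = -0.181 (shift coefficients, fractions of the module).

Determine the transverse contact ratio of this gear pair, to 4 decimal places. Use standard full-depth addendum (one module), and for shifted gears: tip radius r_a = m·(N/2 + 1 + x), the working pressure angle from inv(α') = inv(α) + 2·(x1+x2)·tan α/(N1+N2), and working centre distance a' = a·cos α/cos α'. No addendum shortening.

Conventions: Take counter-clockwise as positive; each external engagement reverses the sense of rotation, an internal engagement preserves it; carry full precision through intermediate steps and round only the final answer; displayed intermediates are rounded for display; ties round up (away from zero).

class = single-mesh tooth geometry [involute pair 72T × 59T, m = 4.503]
base radii: r_b1 = 152.959305, r_b2 = 125.341653
tip radii: r_a1 = 167.871840, r_a2 = 136.526457
inv(α') = inv(19.341°) + 2·(+0.280-0.181)·tan α/(72+59) = 0.01396495  ⇒  α' = 19.58440°
a' = a·cos α / cos α' = 294.9465·cos 19.341°/cos 19.58440° = 295.389610
action lengths: √(r_a1²−r_b1²) = 69.169398, √(r_a2²−r_b2²) = 54.119715
base pitch p_b = π·m·cos α = 13.348217
CR = (69.169398 + 54.119715 − 295.389610·sin 19.58440°)/13.348217 = 1.818669
contact ratio ≈ 1.8187

1.8187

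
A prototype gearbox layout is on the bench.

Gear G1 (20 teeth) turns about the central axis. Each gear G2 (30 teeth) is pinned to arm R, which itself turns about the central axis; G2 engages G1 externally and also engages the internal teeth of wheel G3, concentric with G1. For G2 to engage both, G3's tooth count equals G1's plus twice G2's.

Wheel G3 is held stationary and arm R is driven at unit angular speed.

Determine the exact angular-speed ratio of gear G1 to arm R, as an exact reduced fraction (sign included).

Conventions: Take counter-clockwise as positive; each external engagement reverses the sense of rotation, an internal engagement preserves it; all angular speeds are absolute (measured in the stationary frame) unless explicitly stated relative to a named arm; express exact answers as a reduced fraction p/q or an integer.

5

recognized (axles ride arm R): planetary set, 20/30/80 teeth
ring teeth: 20 + 2·30 = 80
20(ω_sun−ω_arm) = −80(ω_ring−ω_arm),  ω_ring = 0, ω_arm = 1
ω_sun = 1 − (80/20)(0−1) = 5
ω_out/ω_in = 5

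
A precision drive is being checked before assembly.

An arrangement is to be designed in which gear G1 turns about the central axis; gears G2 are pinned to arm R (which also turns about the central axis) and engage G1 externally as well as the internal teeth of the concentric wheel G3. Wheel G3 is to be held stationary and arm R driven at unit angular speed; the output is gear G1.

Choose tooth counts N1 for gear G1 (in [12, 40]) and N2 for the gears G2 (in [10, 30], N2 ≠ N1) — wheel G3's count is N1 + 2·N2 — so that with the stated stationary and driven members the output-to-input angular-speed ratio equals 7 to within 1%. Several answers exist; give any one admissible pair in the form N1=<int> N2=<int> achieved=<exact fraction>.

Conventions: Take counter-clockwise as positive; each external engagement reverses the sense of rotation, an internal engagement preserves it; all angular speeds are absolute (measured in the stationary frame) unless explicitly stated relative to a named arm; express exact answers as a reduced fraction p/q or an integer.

topology: planetary set — design target 7, arm = carrier (Willis)
Willis with ω_ring = 0: ω_sun/ω_arm = (N1+N3)/N1; set equal to 7  ⇒  N3/N1 = 7 − 1 = 6
N3 = N1 + 2·N2  ⇒  N2/N1 = (N3/N1 − 1)/2 = (6 − 1)/2 = 5/2
smallest multiple with N1 ≥ 12 and N2 ≥ 10: k = 6  ⇒  N1 = 6·2 = 12, N2 = 6·5 = 30 (N1 ≤ 40, N2 ≤ 30, N2 ≠ N1 ✓), N3 = 12 + 2·30 = 72
check: (N1+N3)/N1 with N1 = 12, N3 = 72 gives 7; |achieved − target| = 0 ≤ 7/100 ✓

N1=12 N2=30 achieved=7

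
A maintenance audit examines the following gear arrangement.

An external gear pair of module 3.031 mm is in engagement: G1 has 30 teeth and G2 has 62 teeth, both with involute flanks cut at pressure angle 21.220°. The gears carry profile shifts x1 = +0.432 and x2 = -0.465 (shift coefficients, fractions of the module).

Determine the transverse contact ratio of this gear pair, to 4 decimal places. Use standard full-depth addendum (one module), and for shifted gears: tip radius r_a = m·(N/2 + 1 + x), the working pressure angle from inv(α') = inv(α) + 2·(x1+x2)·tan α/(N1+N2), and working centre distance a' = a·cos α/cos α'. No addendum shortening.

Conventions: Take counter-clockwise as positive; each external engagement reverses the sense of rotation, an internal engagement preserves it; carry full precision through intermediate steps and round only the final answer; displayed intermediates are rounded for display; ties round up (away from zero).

1.6035

topology: single-mesh involute geometry — m = 3.031, 30T/62T pair
base radii: r_b1 = 42.382360, r_b2 = 87.590211
tip radii: r_a1 = 49.805392, r_a2 = 95.582585
inv(α') = inv(21.220°) + 2·(+0.432-0.465)·tan α/(30+62) = 0.01763866  ⇒  α' = 21.11355°
a' = a·cos α / cos α' = 139.4260·cos 21.220°/cos 21.11355° = 139.325737
action lengths: √(r_a1²−r_b1²) = 26.159370, √(r_a2²−r_b2²) = 38.262064
base pitch p_b = π·m·cos α = 8.876541
CR = (26.159370 + 38.262064 − 139.325737·sin 21.11355°)/8.876541 = 1.603538
contact ratio ≈ 1.6035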